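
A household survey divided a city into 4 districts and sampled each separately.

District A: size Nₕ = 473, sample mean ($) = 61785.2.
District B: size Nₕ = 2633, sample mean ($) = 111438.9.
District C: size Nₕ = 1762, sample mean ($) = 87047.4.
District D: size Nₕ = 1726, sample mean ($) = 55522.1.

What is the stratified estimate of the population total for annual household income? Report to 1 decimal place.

571851686.7

A: 473·61785.2 = 29224399.6
B: 2633·111438.9 = 293418623.7
C: 1762·87047.4 = 153377518.8
D: 1726·55522.1 = 95831144.6
τ̂ = Σ Nₕx̄ₕ = 571851686.7.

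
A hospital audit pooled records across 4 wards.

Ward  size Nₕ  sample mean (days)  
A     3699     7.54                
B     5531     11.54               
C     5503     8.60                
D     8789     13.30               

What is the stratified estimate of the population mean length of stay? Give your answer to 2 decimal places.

10.88

N = 23522; weights Wₕ = Nₕ/N = (0.1573, 0.2351, 0.2340, 0.3737).
x̄_st = Σ Wₕ·x̄ₕ = 0.1573·7.54 + 0.2351·11.54 + 0.2340·8.60 + 0.3737·13.30 ≈ 10.8808...
→ 10.88.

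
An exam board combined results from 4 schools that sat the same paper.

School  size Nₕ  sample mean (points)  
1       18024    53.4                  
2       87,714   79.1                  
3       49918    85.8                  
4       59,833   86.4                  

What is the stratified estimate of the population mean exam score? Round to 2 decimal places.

80.53

N = 18024 + 87714 + 49918 + 59833 = 215489.
Weight each subgroup mean by Nₕ/N and sum.
Σ Nₕx̄ₕ = 18024·53.4 + 87714·79.1 + 49918·85.8 + 59833·86.4 = 962481.6 + 6938177.4 + 4282964.4 + 5169571.2 = 17353194.6.
Divide by N: 17353194.6 / 215489 = 80.5294... → 80.53.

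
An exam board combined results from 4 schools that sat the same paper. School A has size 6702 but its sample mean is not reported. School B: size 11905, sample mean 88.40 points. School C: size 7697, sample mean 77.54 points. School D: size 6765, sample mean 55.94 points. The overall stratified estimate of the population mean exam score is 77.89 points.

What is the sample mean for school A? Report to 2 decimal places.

N = 6702 + 11905 + 7697 + 6765 = 33069.
Overall total = μ·N = 77.89·33069 = 2575744.41.
Subtract the known strata: 11905·88.40 + 7697·77.54 + 6765·55.94 = 2027661.48.
Remaining total for school A: 2575744.41 − 2027661.48 = 548082.93.
Divide by its size: 548082.93 / 6702 = 81.7790... → 81.78.

81.78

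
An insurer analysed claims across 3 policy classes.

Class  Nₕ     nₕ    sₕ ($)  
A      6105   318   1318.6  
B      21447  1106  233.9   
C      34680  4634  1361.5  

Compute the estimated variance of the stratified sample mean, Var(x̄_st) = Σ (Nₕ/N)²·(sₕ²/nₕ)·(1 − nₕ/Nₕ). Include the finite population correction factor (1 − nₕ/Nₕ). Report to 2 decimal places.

N = 62232. Term for each stratum: Wₕ²sₕ²/nₕ·(1−nₕ/Nₕ).
Var(x̄_st) = 49.87819 + 5.57207 + 107.62607 = 163.07633 → 163.08.

163.08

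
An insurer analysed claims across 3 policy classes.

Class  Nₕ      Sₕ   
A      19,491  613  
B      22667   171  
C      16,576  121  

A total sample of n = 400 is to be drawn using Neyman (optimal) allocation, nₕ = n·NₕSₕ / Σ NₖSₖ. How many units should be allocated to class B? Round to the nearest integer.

87

Σ NₕSₕ = 19491·613 + 22667·171 + 16576·121 = 17829736.
Share for B: 3876057/17829736 = 0.21739.
n_B = 400 × 0.21739 = 86.957... → 87.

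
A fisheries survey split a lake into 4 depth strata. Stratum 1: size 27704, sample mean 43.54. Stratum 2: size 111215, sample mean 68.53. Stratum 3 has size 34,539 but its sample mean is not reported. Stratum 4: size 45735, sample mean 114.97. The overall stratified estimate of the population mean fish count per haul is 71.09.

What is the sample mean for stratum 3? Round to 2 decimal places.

43.33

N = 27704 + 111215 + 34539 + 45735 = 219193.
Overall total = μ·N = 71.09·219193 = 15582430.37.
Subtract the known strata: 27704·43.54 + 111215·68.53 + 45735·114.97 = 14085949.06.
Remaining total for stratum 3: 15582430.37 − 14085949.06 = 1496481.31.
Divide by its size: 1496481.31 / 34539 = 43.3273... → 43.33.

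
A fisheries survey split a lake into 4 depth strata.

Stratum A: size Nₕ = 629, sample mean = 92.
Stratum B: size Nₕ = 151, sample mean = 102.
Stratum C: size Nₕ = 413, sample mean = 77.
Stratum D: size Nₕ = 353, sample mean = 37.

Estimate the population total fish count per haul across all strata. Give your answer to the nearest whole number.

A: 629·92 = 57868
B: 151·102 = 15402
C: 413·77 = 31801
D: 353·37 = 13061
τ̂ = Σ Nₕx̄ₕ = 118132.

118132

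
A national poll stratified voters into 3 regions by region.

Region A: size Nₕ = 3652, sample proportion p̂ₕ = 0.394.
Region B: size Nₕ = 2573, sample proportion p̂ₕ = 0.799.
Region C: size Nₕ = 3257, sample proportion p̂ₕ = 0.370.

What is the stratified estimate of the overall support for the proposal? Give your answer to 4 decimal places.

0.4957

N = 3652 + 2573 + 3257 = 9482.
Overall proportion = Σ (Nₕ/N)·p̂ₕ.
Σ Nₕp̂ₕ = 1438.888 + 2055.827 + 1205.09 = 4699.805.
4699.805 / 9482 = 0.495655... → 0.4957.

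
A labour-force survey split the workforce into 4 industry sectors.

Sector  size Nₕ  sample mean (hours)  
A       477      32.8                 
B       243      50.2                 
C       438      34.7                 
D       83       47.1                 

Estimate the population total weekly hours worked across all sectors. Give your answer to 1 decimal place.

46952.1

Estimate total by summing Nₕ·x̄ₕ over strata.
477·32.8 + 243·50.2 + 438·34.7 + 83·47.1 = 15645.6 + 12198.6 + 15198.6 + 3909.3 = 46952.1.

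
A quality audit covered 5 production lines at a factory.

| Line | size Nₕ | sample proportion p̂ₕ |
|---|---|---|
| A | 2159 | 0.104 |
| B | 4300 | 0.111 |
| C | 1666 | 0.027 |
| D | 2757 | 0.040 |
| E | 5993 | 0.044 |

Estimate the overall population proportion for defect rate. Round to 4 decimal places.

0.0664

Wₕ = Nₕ/N with N = 16875: 0.1279, 0.2548, 0.0987, 0.1634, 0.3551.
p̂_st = 0.1279·0.104 + 0.2548·0.111 + 0.0987·0.027 + 0.1634·0.040 + 0.3551·0.044 ≈ 0.066417... → 0.0664.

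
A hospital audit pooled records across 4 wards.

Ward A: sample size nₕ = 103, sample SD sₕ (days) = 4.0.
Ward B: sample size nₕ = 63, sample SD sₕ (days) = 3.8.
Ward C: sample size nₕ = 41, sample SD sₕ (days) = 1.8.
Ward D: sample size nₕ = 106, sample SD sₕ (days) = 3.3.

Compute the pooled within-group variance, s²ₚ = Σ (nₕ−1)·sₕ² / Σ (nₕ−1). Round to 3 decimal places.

12.299

Degrees of freedom: 102 + 62 + 40 + 105 = 309.
Σ(nₕ−1)sₕ² = 102·16 + 62·14.44 + 40·3.24 + 105·10.89 = 3800.33.
s²ₚ = 3800.33 / 309 = 12.29880... → 12.299.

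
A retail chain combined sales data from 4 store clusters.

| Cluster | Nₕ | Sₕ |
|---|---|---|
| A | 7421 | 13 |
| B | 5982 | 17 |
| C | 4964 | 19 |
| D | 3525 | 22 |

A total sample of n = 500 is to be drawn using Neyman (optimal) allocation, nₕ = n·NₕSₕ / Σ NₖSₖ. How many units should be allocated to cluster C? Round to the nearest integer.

127

A: NₕSₕ = 7421·13 = 96473
B: NₕSₕ = 5982·17 = 101694
C: NₕSₕ = 4964·19 = 94316
D: NₕSₕ = 3525·22 = 77550
Σ NₕSₕ = 370033.
n_C = 500·94316/370033 = 127.443... → 127.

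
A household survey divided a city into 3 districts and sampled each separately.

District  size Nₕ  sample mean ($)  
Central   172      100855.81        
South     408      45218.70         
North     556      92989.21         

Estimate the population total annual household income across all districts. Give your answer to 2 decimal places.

Central: 172·100855.81 = 17347199.32
South: 408·45218.70 = 18449229.6
North: 556·92989.21 = 51702000.76
τ̂ = Σ Nₕx̄ₕ = 87498429.68.

87498429.68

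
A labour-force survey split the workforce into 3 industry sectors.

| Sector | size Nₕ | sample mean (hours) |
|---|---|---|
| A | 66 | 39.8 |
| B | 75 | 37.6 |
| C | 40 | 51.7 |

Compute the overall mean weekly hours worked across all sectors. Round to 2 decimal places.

x̄_st = (Σ Nₕx̄ₕ) / (Σ Nₕ) = (66·39.8 + 75·37.6 + 40·51.7) / 181
= 7514.8 / 181 = 41.5182... → 41.52.

41.52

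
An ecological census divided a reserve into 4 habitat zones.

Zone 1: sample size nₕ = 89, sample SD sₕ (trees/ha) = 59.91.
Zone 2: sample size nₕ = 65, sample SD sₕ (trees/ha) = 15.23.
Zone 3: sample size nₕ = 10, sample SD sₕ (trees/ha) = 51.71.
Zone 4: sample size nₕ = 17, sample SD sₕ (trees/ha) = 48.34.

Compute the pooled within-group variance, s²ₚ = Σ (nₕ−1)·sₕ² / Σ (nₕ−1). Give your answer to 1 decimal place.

2215.5

Degrees of freedom: 88 + 64 + 9 + 16 = 177.
Σ(nₕ−1)sₕ² = 88·3589.2081 + 64·231.9529 + 9·2673.9241 + 16·2336.7556 = 392148.7049.
s²ₚ = 392148.7049 / 177 = 2215.529... → 2215.5.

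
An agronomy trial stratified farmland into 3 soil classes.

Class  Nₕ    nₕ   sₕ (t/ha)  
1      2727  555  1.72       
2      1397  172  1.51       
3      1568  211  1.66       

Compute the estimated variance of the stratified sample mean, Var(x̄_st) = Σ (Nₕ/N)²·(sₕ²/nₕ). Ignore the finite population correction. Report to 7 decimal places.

0.0030131

N = 5692. Term for each stratum: Wₕ²sₕ²/nₕ.
Var(x̄_st) = 0.0012235012 + 0.0007985249 + 0.0009910511 = 0.0030130773 → 0.0030131.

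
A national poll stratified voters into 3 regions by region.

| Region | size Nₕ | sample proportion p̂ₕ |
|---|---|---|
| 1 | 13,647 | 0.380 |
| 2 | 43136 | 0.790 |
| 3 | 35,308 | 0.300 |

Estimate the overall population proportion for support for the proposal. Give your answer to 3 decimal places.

N = 13647 + 43136 + 35308 = 92091.
Overall proportion = Σ (Nₕ/N)·p̂ₕ.
Σ Nₕp̂ₕ = 5185.86 + 34077.44 + 10592.4 = 49855.7.
49855.7 / 92091 = 0.54137... → 0.541.

0.541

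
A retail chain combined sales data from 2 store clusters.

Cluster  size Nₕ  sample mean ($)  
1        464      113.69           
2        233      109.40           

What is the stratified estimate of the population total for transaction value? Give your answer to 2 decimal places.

Estimate total by summing Nₕ·x̄ₕ over strata.
464·113.69 + 233·109.40 = 52752.16 + 25490.2 = 78242.36.

78242.36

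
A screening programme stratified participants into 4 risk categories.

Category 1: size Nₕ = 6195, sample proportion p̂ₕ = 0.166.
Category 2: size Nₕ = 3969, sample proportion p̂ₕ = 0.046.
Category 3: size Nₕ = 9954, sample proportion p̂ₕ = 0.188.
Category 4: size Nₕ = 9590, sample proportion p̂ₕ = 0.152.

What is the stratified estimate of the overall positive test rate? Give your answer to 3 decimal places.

Wₕ = Nₕ/N with N = 29708: 0.2085, 0.1336, 0.3351, 0.3228.
p̂_st = 0.2085·0.166 + 0.1336·0.046 + 0.3351·0.188 + 0.3228·0.152 ≈ 0.15282... → 0.153.

0.153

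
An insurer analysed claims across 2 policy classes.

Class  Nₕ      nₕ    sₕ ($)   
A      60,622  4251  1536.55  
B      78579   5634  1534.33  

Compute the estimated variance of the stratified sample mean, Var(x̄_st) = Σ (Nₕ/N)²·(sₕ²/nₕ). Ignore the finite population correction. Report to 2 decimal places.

N = 139201. Term for each stratum: Wₕ²sₕ²/nₕ.
Var(x̄_st) = 105.33631 + 133.15240 = 238.48871 → 238.49.

238.49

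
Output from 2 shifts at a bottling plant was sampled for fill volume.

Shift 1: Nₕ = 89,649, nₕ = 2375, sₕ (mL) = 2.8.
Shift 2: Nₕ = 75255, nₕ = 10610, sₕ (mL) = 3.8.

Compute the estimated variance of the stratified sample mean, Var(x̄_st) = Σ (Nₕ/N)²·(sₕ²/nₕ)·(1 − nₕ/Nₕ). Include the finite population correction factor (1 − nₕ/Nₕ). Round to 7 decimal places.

N = 164904; Wₕ = Nₕ/N.
shift 1: (89649/164904)²·2.8²/2375·(1 − 2375/89649) = 0.0009497743
shift 2: (75255/164904)²·3.8²/10610·(1 − 10610/75255) = 0.0002434780
Sum = 0.0011932523 → 0.0011933.

0.0011933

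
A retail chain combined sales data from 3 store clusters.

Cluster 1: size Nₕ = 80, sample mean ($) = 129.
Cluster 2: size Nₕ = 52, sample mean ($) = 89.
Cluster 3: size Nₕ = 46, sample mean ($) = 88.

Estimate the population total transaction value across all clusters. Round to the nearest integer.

18996

Population total = Σ Nₕ·x̄ₕ (each stratum's size times its mean).
80·129 + 52·89 + 46·88 = 10320 + 4628 + 4048 = 18996.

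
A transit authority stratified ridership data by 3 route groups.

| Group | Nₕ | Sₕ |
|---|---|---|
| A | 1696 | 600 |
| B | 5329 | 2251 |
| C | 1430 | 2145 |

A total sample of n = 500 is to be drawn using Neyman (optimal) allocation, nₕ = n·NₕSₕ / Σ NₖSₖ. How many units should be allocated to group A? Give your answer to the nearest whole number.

A: NₕSₕ = 1696·600 = 1017600
B: NₕSₕ = 5329·2251 = 11995579
C: NₕSₕ = 1430·2145 = 3067350
Σ NₕSₕ = 16080529.
n_A = 500·1017600/16080529 = 31.641... → 32.

32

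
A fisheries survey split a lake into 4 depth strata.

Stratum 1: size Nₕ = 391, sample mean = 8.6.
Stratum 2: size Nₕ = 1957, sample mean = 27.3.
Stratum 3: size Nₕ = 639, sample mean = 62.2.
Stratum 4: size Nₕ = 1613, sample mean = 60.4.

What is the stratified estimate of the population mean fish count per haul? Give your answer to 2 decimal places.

42.17

N = 391 + 1957 + 639 + 1613 = 4600.
Overall mean = Σ (Nₕ/N)·x̄ₕ — weight by population share, not a simple average.
Σ Nₕx̄ₕ = 391·8.6 + 1957·27.3 + 639·62.2 + 1613·60.4 = 3362.6 + 53426.1 + 39745.8 + 97425.2 = 193959.7.
Divide by N: 193959.7 / 4600 = 42.1652... → 42.17.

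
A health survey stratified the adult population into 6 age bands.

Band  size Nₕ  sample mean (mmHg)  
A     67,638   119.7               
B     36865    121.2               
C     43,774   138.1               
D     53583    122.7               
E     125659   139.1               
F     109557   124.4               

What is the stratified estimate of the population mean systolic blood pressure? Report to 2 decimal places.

x̄_st = (Σ Nₕx̄ₕ) / (Σ Nₕ) = (67638·119.7 + 36865·121.2 + 43774·138.1 + 53583·122.7 + 125659·139.1 + 109557·124.4) / 437076
= 56292187.8 / 437076 = 128.7927... → 128.79.

128.79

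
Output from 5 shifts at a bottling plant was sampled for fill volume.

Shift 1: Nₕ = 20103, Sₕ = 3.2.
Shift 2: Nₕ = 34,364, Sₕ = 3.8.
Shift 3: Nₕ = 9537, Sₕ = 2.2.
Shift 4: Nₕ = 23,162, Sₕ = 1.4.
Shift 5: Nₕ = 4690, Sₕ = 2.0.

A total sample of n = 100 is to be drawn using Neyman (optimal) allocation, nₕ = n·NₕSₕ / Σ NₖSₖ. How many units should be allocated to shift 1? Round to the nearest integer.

25

1: NₕSₕ = 20103·3.2 = 64329.6
2: NₕSₕ = 34364·3.8 = 130583.2
3: NₕSₕ = 9537·2.2 = 20981.4
4: NₕSₕ = 23162·1.4 = 32426.8
5: NₕSₕ = 4690·2.0 = 9380
Σ NₕSₕ = 257701.
n_1 = 100·64329.6/257701 = 24.963... → 25.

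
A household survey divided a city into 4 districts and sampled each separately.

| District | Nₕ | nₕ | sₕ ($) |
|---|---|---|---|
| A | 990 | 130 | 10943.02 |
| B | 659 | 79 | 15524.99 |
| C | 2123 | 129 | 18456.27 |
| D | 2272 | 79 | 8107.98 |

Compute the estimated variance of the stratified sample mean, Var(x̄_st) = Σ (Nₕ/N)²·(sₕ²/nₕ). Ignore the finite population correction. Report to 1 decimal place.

504372.8

N = 6044. Term for each stratum: Wₕ²sₕ²/nₕ.
Var(x̄_st) = 24714.5389 + 36270.8292 + 325798.6171 + 117588.8083 = 504372.7935 → 504372.8.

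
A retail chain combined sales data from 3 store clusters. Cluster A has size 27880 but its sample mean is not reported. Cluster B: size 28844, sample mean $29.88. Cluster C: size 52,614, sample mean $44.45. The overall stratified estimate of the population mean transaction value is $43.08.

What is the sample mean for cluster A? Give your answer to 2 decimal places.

N = 27880 + 28844 + 52614 = 109338.
Overall total = μ·N = 43.08·109338 = 4710281.04.
Subtract the known strata: 28844·29.88 + 52614·44.45 = 3200551.02.
Remaining total for cluster A: 4710281.04 − 3200551.02 = 1509730.02.
Divide by its size: 1509730.02 / 27880 = 54.1510... → 54.15.

54.15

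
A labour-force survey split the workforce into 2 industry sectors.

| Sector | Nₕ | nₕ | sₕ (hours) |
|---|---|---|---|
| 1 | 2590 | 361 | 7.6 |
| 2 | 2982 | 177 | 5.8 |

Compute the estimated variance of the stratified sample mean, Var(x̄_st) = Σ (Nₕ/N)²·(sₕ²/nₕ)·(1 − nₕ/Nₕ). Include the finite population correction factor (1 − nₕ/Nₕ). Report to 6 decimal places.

0.080955

N = 5572; Wₕ = Nₕ/N.
sector 1: (2590/5572)²·7.6²/361·(1 − 361/2590) = 0.029751413
sector 2: (2982/5572)²·5.8²/177·(1 − 177/2982) = 0.051203661
Sum = 0.080955074 → 0.080955.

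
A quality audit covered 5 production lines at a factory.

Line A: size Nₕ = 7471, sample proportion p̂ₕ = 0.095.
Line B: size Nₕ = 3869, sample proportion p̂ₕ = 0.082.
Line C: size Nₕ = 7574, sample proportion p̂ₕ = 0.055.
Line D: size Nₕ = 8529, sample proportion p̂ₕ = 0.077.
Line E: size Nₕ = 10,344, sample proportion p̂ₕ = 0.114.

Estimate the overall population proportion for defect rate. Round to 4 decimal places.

Wₕ = Nₕ/N with N = 37787: 0.1977, 0.1024, 0.2004, 0.2257, 0.2737.
p̂_st = 0.1977·0.095 + 0.1024·0.082 + 0.2004·0.055 + 0.2257·0.077 + 0.2737·0.114 ≈ 0.086790... → 0.0868.

0.0868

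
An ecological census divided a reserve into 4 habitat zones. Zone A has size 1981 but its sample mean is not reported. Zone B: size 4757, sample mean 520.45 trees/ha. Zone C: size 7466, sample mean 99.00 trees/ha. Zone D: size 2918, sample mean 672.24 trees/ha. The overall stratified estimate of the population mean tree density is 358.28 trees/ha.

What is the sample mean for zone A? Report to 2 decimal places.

483.57

Σ Nₕx̄ₕ = N·μ, so 1981·x̄_A = 17122·358.28 − (4757·520.45 + 7466·99.00 + 2918·672.24).
= 6134470.16 − 5176510.97 = 957959.19.
x̄_A = 957959.19 / 1981 = 483.5735... → 483.57.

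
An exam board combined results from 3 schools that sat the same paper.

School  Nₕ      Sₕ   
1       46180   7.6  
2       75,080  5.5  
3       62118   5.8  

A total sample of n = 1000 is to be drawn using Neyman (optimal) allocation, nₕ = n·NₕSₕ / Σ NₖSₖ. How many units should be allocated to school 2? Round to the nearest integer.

Σ NₕSₕ = 46180·7.6 + 75080·5.5 + 62118·5.8 = 1124192.4.
Share for 2: 412940/1124192.4 = 0.36732.
n_2 = 1000 × 0.36732 = 367.321... → 367.

367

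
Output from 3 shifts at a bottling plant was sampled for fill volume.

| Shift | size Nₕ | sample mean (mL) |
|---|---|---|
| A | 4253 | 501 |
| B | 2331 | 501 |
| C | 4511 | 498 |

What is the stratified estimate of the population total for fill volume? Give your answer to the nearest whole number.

A: 4253·501 = 2130753
B: 2331·501 = 1167831
C: 4511·498 = 2246478
τ̂ = Σ Nₕx̄ₕ = 5545062.

5545062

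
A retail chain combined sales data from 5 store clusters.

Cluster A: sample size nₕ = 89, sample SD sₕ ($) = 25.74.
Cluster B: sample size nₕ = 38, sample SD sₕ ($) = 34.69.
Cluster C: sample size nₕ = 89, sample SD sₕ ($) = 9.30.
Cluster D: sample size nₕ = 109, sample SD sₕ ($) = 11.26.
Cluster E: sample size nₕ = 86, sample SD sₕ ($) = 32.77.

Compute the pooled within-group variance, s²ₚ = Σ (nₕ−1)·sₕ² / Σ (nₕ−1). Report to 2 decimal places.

A: (89−1)·25.74² = 88·662.5476 = 58304.1888
B: (38−1)·34.69² = 37·1203.3961 = 44525.6557
C: (89−1)·9.30² = 88·86.49 = 7611.12
D: (109−1)·11.26² = 108·126.7876 = 13693.0608
E: (86−1)·32.77² = 85·1073.8729 = 91279.1965
Numerator = 215413.2218; denominator = Σ(nₕ−1) = 406.
s²ₚ = 215413.2218/406 = 530.5744... → 530.57.

530.57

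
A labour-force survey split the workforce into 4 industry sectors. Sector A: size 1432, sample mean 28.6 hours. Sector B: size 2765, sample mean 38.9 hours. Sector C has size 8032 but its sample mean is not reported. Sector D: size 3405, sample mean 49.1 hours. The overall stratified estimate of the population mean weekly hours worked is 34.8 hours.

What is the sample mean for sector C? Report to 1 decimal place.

N = 1432 + 2765 + 8032 + 3405 = 15634.
Overall total = μ·N = 34.8·15634 = 544063.2.
Subtract the known strata: 1432·28.6 + 2765·38.9 + 3405·49.1 = 315699.2.
Remaining total for sector C: 544063.2 − 315699.2 = 228364.
Divide by its size: 228364 / 8032 = 28.432... → 28.4.

28.4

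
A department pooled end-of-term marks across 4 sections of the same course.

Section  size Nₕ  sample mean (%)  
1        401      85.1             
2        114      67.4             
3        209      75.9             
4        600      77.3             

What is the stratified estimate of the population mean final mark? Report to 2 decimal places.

78.59

x̄_st = (Σ Nₕx̄ₕ) / (Σ Nₕ) = (401·85.1 + 114·67.4 + 209·75.9 + 600·77.3) / 1324
= 104051.8 / 1324 = 78.5890... → 78.59.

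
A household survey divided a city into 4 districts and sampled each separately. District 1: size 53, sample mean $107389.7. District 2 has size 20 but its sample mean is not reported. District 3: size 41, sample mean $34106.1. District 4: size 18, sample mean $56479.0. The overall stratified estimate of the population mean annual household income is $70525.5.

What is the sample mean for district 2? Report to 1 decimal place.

Σ Nₕx̄ₕ = N·μ, so 20·x̄_2 = 132·70525.5 − (53·107389.7 + 41·34106.1 + 18·56479.0).
= 9309366 − 8106626.2 = 1202739.8.
x̄_2 = 1202739.8 / 20 = 60136.99 → 60137.0.

60137.0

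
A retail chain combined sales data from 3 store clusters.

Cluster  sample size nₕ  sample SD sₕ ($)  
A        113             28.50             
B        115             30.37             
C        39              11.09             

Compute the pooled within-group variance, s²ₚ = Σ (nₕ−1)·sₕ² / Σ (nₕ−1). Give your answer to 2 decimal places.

760.58

Degrees of freedom: 112 + 114 + 38 = 264.
Σ(nₕ−1)sₕ² = 112·812.25 + 114·922.3369 + 38·122.9881 = 200791.9544.
s²ₚ = 200791.9544 / 264 = 760.5756... → 760.58.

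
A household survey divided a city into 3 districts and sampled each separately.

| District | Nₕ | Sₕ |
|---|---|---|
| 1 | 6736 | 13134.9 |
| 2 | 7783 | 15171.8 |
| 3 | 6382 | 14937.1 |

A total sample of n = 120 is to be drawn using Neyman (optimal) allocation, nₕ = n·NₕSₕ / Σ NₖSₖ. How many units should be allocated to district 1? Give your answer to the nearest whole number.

Σ NₕSₕ = 6736·13134.9 + 7783·15171.8 + 6382·14937.1 = 301887378.
Share for 1: 88476686.4/301887378 = 0.29308.
n_1 = 120 × 0.29308 = 35.169... → 35.

35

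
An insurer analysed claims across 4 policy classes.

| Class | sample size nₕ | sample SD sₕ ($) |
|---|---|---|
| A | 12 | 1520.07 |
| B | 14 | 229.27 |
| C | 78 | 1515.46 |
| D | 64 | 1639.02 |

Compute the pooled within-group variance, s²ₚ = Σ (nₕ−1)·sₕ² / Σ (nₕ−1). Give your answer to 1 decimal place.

Degrees of freedom: 11 + 13 + 77 + 63 = 164.
Σ(nₕ−1)sₕ² = 11·2310612.8049 + 13·52564.7329 + 77·2296619.0116 + 63·2686386.5604 = 372182099.58.
s²ₚ = 372182099.58 / 164 = 2269403.046... → 2269403.0.

2269403.0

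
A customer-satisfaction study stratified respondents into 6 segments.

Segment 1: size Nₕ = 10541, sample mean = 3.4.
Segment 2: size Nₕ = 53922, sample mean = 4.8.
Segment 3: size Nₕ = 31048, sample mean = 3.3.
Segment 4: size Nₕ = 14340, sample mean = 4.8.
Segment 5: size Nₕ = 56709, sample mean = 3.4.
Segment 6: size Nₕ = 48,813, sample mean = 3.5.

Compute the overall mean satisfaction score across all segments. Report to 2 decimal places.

N = 10541 + 53922 + 31048 + 14340 + 56709 + 48813 = 215373.
Overall mean = Σ (Nₕ/N)·x̄ₕ — weight by population share, not a simple average.
Σ Nₕx̄ₕ = 10541·3.4 + 53922·4.8 + 31048·3.3 + 14340·4.8 + 56709·3.4 + 48813·3.5 = 35839.4 + 258825.6 + 102458.4 + 68832 + 192810.6 + 170845.5 = 829611.5.
Divide by N: 829611.5 / 215373 = 3.8520... → 3.85.

3.85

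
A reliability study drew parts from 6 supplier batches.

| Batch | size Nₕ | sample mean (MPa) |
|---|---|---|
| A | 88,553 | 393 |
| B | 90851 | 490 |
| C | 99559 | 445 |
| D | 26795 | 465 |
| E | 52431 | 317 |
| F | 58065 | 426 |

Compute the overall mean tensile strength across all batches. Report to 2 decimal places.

N = 88553 + 90851 + 99559 + 26795 + 52431 + 58065 = 416254.
The stratified mean weights each stratum mean by its population share Nₕ/N.
Σ Nₕx̄ₕ = 88553·393 + 90851·490 + 99559·445 + 26795·465 + 52431·317 + 58065·426 = 34801329 + 44516990 + 44303755 + 12459675 + 16620627 + 24735690 = 177438066.
Divide by N: 177438066 / 416254 = 426.2735... → 426.27.

426.27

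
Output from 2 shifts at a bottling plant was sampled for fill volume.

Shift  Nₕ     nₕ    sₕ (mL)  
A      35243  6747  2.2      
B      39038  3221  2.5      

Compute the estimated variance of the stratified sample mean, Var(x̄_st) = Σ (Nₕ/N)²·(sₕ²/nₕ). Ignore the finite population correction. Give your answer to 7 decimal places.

0.0006974

N = 74281. Term for each stratum: Wₕ²sₕ²/nₕ.
Var(x̄_st) = 0.0001614823 + 0.0005359311 = 0.0006974134 → 0.0006974.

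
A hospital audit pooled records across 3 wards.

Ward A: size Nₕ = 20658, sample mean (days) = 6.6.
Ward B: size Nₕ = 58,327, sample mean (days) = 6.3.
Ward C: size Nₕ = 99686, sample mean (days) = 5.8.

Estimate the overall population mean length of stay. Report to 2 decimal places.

N = 20658 + 58327 + 99686 = 178671.
The stratified mean weights each stratum mean by its population share Nₕ/N.
Σ Nₕx̄ₕ = 20658·6.6 + 58327·6.3 + 99686·5.8 = 136342.8 + 367460.1 + 578178.8 = 1081981.7.
Divide by N: 1081981.7 / 178671 = 6.0557... → 6.06.

6.06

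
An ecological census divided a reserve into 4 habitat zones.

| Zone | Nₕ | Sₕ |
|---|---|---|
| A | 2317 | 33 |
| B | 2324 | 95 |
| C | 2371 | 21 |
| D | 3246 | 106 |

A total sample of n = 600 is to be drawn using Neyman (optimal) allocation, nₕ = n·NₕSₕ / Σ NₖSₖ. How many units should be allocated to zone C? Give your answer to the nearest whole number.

43

A: NₕSₕ = 2317·33 = 76461
B: NₕSₕ = 2324·95 = 220780
C: NₕSₕ = 2371·21 = 49791
D: NₕSₕ = 3246·106 = 344076
Σ NₕSₕ = 691108.
n_C = 600·49791/691108 = 43.227... → 43.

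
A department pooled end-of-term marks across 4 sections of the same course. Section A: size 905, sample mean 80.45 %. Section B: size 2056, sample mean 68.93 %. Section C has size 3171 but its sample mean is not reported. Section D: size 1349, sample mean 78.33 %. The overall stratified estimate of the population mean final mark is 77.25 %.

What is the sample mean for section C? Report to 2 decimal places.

N = 905 + 2056 + 3171 + 1349 = 7481.
Overall total = μ·N = 77.25·7481 = 577907.25.
Subtract the known strata: 905·80.45 + 2056·68.93 + 1349·78.33 = 320194.5.
Remaining total for section C: 577907.25 − 320194.5 = 257712.75.
Divide by its size: 257712.75 / 3171 = 81.2718... → 81.27.

81.27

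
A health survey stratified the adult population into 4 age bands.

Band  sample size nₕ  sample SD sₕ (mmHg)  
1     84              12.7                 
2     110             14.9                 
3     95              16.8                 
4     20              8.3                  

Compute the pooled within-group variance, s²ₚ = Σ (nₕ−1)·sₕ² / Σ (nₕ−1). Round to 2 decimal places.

214.51

1: (84−1)·12.7² = 83·161.29 = 13387.07
2: (110−1)·14.9² = 109·222.01 = 24199.09
3: (95−1)·16.8² = 94·282.24 = 26530.56
4: (20−1)·8.3² = 19·68.89 = 1308.91
Numerator = 65425.63; denominator = Σ(nₕ−1) = 305.
s²ₚ = 65425.63/305 = 214.5103... → 214.51.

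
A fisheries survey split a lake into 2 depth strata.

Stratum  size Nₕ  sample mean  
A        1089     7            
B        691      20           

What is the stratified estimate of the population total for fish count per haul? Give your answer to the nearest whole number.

A: 1089·7 = 7623
B: 691·20 = 13820
τ̂ = Σ Nₕx̄ₕ = 21443.

21443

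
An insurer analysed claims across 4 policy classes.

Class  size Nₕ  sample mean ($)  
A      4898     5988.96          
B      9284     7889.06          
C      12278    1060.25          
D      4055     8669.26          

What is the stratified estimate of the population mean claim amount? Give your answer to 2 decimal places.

4940.11

x̄_st = (Σ Nₕx̄ₕ) / (Σ Nₕ) = (4898·5988.96 + 9284·7889.06 + 12278·1060.25 + 4055·8669.26) / 30515
= 150747557.92 / 30515 = 4940.1133... → 4940.11.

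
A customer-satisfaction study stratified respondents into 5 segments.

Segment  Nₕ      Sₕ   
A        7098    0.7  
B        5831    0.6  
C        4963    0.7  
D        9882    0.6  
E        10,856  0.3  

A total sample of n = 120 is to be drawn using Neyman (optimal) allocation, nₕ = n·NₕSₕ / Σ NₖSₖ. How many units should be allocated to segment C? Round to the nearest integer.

20

A: NₕSₕ = 7098·0.7 = 4968.6
B: NₕSₕ = 5831·0.6 = 3498.6
C: NₕSₕ = 4963·0.7 = 3474.1
D: NₕSₕ = 9882·0.6 = 5929.2
E: NₕSₕ = 10856·0.3 = 3256.8
Σ NₕSₕ = 21127.3.
n_C = 120·3474.1/21127.3 = 19.732... → 20.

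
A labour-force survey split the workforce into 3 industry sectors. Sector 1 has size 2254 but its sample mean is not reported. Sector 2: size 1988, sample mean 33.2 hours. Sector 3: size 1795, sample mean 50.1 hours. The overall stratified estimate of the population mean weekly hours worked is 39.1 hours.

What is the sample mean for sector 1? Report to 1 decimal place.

N = 2254 + 1988 + 1795 = 6037.
Overall total = μ·N = 39.1·6037 = 236046.7.
Subtract the known strata: 1988·33.2 + 1795·50.1 = 155931.1.
Remaining total for sector 1: 236046.7 − 155931.1 = 80115.6.
Divide by its size: 80115.6 / 2254 = 35.544... → 35.5.

35.5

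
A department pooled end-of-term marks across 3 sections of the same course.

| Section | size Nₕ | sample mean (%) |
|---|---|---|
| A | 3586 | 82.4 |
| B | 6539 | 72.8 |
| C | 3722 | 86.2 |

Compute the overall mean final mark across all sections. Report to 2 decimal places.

x̄_st = (Σ Nₕx̄ₕ) / (Σ Nₕ) = (3586·82.4 + 6539·72.8 + 3722·86.2) / 13847
= 1092362 / 13847 = 78.8880... → 78.89.

78.89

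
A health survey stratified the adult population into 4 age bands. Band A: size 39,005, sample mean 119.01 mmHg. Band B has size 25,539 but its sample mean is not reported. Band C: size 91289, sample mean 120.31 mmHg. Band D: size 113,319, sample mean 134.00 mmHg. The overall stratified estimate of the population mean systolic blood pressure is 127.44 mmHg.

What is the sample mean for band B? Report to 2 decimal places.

N = 39005 + 25539 + 91289 + 113319 = 269152.
Overall total = μ·N = 127.44·269152 = 34300730.88.
Subtract the known strata: 39005·119.01 + 91289·120.31 + 113319·134.00 = 30809710.64.
Remaining total for band B: 34300730.88 − 30809710.64 = 3491020.24.
Divide by its size: 3491020.24 / 25539 = 136.6937... → 136.69.

136.69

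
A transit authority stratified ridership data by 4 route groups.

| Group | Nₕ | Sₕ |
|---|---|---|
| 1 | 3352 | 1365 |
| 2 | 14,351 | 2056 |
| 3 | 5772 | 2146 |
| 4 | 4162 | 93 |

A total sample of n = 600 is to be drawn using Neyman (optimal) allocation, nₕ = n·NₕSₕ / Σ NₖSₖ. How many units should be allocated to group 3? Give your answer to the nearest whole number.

Σ NₕSₕ = 3352·1365 + 14351·2056 + 5772·2146 + 4162·93 = 46854914.
Share for 3: 12386712/46854914 = 0.26436.
n_3 = 600 × 0.26436 = 158.618... → 159.

159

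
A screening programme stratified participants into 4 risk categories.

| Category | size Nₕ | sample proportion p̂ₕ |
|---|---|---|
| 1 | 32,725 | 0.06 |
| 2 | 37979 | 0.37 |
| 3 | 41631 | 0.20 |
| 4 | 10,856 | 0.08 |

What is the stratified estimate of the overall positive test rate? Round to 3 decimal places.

N = 32725 + 37979 + 41631 + 10856 = 123191.
Overall proportion = Σ (Nₕ/N)·p̂ₕ.
Σ Nₕp̂ₕ = 1963.5 + 14052.23 + 8326.2 + 868.48 = 25210.41.
25210.41 / 123191 = 0.20464... → 0.205.

0.205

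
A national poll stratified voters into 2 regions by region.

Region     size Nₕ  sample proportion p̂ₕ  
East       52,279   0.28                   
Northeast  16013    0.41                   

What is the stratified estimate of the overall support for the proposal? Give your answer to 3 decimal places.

N = 52279 + 16013 = 68292.
Overall proportion = Σ (Nₕ/N)·p̂ₕ.
Σ Nₕp̂ₕ = 14638.12 + 6565.33 = 21203.45.
21203.45 / 68292 = 0.31048... → 0.310.

0.310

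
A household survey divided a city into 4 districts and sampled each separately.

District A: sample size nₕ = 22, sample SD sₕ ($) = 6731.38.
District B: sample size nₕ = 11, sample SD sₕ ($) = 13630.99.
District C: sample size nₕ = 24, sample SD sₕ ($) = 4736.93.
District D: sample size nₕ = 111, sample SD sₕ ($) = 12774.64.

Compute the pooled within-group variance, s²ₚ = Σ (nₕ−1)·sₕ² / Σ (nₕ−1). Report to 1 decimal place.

129736112.9

Degrees of freedom: 21 + 10 + 23 + 110 = 164.
Σ(nₕ−1)sₕ² = 21·45311476.7044 + 10·185803888.3801 + 23·22438505.8249 + 110·163191427.1296 = 21276722512.8221.
s²ₚ = 21276722512.8221 / 164 = 129736112.883... → 129736112.9.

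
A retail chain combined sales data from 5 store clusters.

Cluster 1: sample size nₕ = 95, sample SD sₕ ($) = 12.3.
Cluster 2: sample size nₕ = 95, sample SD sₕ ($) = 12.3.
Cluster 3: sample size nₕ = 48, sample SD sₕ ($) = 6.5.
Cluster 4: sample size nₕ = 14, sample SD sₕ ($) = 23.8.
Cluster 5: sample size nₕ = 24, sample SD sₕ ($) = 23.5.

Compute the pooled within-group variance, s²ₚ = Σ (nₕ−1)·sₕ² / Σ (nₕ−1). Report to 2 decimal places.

186.32

1: (95−1)·12.3² = 94·151.29 = 14221.26
2: (95−1)·12.3² = 94·151.29 = 14221.26
3: (48−1)·6.5² = 47·42.25 = 1985.75
4: (14−1)·23.8² = 13·566.44 = 7363.72
5: (24−1)·23.5² = 23·552.25 = 12701.75
Numerator = 50493.74; denominator = Σ(nₕ−1) = 271.
s²ₚ = 50493.74/271 = 186.3238... → 186.32.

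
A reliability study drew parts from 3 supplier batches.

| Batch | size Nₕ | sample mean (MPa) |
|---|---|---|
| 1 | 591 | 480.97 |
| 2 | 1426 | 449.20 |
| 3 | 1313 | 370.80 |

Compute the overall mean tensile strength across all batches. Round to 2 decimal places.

423.93

x̄_st = (Σ Nₕx̄ₕ) / (Σ Nₕ) = (591·480.97 + 1426·449.20 + 1313·370.80) / 3330
= 1411672.87 / 3330 = 423.9258... → 423.93.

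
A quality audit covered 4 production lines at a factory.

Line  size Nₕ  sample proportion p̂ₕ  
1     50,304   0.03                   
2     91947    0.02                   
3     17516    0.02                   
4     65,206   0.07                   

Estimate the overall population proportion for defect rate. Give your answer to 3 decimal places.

0.037

N = 50304 + 91947 + 17516 + 65206 = 224973.
Overall proportion = Σ (Nₕ/N)·p̂ₕ.
Σ Nₕp̂ₕ = 1509.12 + 1838.94 + 350.32 + 4564.42 = 8262.8.
8262.8 / 224973 = 0.03673... → 0.037.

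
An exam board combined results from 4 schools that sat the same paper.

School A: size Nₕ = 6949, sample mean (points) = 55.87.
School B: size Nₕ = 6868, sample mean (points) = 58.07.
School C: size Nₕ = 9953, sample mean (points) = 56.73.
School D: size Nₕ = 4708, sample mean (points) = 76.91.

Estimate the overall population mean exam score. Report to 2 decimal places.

60.18

N = 6949 + 6868 + 9953 + 4708 = 28478.
Weight each subgroup mean by Nₕ/N and sum.
Σ Nₕx̄ₕ = 6949·55.87 + 6868·58.07 + 9953·56.73 + 4708·76.91 = 388240.63 + 398824.76 + 564633.69 + 362092.28 = 1713791.36.
Divide by N: 1713791.36 / 28478 = 60.1795... → 60.18.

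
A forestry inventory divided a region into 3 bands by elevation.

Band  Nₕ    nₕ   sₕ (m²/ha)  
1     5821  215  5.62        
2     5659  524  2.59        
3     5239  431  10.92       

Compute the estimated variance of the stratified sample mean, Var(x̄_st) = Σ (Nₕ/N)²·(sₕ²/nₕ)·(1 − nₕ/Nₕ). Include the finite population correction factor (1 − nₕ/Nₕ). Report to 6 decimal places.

N = 16719. Term for each stratum: Wₕ²sₕ²/nₕ·(1−nₕ/Nₕ).
Var(x̄_st) = 0.017150006 + 0.001330846 + 0.024932181 = 0.043413032 → 0.043413.

0.043413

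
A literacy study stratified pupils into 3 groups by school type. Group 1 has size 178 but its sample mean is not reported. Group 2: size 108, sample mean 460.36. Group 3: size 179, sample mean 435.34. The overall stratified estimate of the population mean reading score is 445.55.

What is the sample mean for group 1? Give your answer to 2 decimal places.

N = 178 + 108 + 179 = 465.
Overall total = μ·N = 445.55·465 = 207180.75.
Subtract the known strata: 108·460.36 + 179·435.34 = 127644.74.
Remaining total for group 1: 207180.75 − 127644.74 = 79536.01.
Divide by its size: 79536.01 / 178 = 446.8315... → 446.83.

446.83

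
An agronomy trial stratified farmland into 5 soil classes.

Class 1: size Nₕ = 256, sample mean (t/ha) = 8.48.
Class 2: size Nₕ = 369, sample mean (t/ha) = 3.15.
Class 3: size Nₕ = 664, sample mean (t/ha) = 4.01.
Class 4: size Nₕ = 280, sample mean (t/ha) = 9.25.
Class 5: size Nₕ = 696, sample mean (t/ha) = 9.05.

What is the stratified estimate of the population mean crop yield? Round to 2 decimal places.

N = 2265; weights Wₕ = Nₕ/N = (0.1130, 0.1629, 0.2932, 0.1236, 0.3073).
x̄_st = Σ Wₕ·x̄ₕ = 0.1130·8.48 + 0.1629·3.15 + 0.2932·4.01 + 0.1236·9.25 + 0.3073·9.05 ≈ 6.5716...
→ 6.57.

6.57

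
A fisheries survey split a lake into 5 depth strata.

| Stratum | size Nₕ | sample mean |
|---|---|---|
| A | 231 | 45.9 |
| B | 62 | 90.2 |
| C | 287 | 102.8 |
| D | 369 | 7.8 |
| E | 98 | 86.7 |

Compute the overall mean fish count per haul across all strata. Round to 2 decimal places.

54.51

N = 1047; weights Wₕ = Nₕ/N = (0.2206, 0.0592, 0.2741, 0.3524, 0.0936).
x̄_st = Σ Wₕ·x̄ₕ = 0.2206·45.9 + 0.0592·90.2 + 0.2741·102.8 + 0.3524·7.8 + 0.0936·86.7 ≈ 54.5117...
→ 54.51.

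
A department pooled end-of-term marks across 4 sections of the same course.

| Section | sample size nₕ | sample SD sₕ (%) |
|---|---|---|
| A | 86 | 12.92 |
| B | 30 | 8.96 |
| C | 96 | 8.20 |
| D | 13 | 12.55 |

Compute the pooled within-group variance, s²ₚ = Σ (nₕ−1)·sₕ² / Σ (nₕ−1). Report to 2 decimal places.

A: (86−1)·12.92² = 85·166.9264 = 14188.744
B: (30−1)·8.96² = 29·80.2816 = 2328.1664
C: (96−1)·8.20² = 95·67.24 = 6387.8
D: (13−1)·12.55² = 12·157.5025 = 1890.03
Numerator = 24794.7404; denominator = Σ(nₕ−1) = 221.
s²ₚ = 24794.7404/221 = 112.1934... → 112.19.

112.19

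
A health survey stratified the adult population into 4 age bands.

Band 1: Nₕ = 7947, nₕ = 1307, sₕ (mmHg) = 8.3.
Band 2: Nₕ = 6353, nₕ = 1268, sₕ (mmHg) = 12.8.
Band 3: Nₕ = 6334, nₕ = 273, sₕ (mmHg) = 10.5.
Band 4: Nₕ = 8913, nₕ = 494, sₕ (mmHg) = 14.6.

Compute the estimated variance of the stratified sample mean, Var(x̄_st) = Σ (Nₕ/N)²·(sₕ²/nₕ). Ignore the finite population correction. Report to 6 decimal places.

0.067610

N = 29547; Wₕ = Nₕ/N.
band 1: (7947/29547)²·8.3²/1307 = 0.003812942
band 2: (6353/29547)²·12.8²/1268 = 0.005973538
band 3: (6334/29547)²·10.5²/273 = 0.018558603
band 4: (8913/29547)²·14.6²/494 = 0.039264475
Sum = 0.067609558 → 0.067610.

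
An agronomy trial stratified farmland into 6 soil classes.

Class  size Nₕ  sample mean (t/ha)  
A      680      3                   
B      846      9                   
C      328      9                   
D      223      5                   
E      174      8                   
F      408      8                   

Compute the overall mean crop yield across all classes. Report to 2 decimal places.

6.91

x̄_st = (Σ Nₕx̄ₕ) / (Σ Nₕ) = (680·3 + 846·9 + 328·9 + 223·5 + 174·8 + 408·8) / 2659
= 18377 / 2659 = 6.9112... → 6.91.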